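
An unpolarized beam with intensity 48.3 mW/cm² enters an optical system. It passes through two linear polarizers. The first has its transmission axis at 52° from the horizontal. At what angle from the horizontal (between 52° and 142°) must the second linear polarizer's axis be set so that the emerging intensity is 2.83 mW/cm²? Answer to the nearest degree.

θ ≈ 122°

Unpolarized light through the first polarizer → I₁ = ½ I₀, now polarized at 52°.
Target fraction: 2.83 / 48.3 mW/cm² = 0.05859 of I₀.
Need I₂/I₀ = 0.05859, so cos²(θ − 52°) = 0.05859 / 0.5 = 0.1172.
θ − 52° = arccos(√0.1172) = 70.0°, giving θ ≈ 52 + 70.0 = 122.0°.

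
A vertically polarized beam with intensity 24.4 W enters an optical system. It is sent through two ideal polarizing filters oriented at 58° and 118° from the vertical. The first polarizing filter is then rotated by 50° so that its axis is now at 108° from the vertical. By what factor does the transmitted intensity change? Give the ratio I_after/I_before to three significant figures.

I_new/I_old ≈ 1.32

Before rotation:
By Malus's law, I₁ = I₀ cos²(58° − 0°) = I₀ cos²(58°) = 0.2808 I₀.
I₂ = I₁ cos²(118° − 58°) = 0.2808 I₀ · cos²(60°) = 0.0702 I₀.
After rotation:
I₁ = I₀ cos²(108° − 0°) = I₀ cos²(72°) = 0.09549 I₀.
I₂ = I₁ cos²(118° − 108°) = 0.09549 I₀ · cos²(10°) = 0.09261 I₀.
Ratio = 0.09261 / 0.0702 = 1.319.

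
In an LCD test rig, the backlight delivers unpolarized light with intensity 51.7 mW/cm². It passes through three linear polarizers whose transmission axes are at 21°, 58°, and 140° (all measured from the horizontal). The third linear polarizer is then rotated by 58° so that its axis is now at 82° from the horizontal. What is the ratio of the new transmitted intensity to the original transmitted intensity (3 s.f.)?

I_new/I_old ≈ 43.1

Before rotation:
Unpolarized light through the first polarizer → I₁ = ½ I₀, now polarized at 21°.
I₂ = I₁ cos²(58° − 21°) = 0.5 I₀ · cos²(37°) = 0.3189 I₀.
I₃ = I₂ cos²(140° − 58°) = 0.3189 I₀ · cos²(82°) = 0.006177 I₀.
After rotation:
Unpolarized light through the first polarizer → I₁ = ½ I₀, now polarized at 21°.
I₂ = I₁ cos²(58° − 21°) = 0.5 I₀ · cos²(37°) = 0.3189 I₀.
I₃ = I₂ cos²(82° − 58°) = 0.3189 I₀ · cos²(24°) = 0.2662 I₀.
Ratio = 0.2662 / 0.006177 = 43.09.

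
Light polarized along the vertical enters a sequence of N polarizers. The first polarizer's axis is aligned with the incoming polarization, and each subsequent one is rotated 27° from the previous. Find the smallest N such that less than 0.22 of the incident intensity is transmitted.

N = 8

First polarizer is aligned with the polarization: full transmission.
Each further stage multiplies by cos²(27°) = 0.7939.
After N polarizers: T = 0.7939^(N−1). Require T < 0.22 ⇒ N−1 > ln(0.22)/ln(0.7939) = 6.56, so N−1 ≥ 7 and N = 8.
Check: N=8 gives T = 0.1988 < 0.22; N=7 gives T = 0.2504.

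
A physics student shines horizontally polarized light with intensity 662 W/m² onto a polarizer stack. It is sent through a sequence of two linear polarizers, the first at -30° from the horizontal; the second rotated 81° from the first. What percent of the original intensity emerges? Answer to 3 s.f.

I₁ = 662 W/m² · cos²(30°) = 496.5 W/m².
I₂ = I₁ · cos²(81°) = 496.5 · 0.02447 = 12.15 W/m².
That is 1.835% of the incident intensity.

≈ 1.84%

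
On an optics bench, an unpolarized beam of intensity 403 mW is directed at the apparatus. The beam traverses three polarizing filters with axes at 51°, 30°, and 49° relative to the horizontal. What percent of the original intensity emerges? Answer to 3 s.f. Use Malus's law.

Unpolarized light through the first polarizer → I₁ = 403 mW/2 = 201.5 mW, polarized at 51°.
I₂ = I₁ · cos²(21°) = 201.5 · 0.8716 = 175.6 mW.
I₃ = I₂ · cos²(19°) = 175.6 · 0.894 = 157 mW.
That is 38.96% of the incident intensity.

≈ 39.0%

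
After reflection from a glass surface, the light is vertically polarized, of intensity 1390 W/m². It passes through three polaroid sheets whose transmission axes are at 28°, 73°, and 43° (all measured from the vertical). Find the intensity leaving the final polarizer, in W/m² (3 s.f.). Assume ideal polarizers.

I₁ = 1390 W/m² · cos²(28°) = 1084 W/m².
I₂ = I₁ · cos²(45°) = 1084 · 0.5 = 541.8 W/m².
I₃ = I₂ · cos²(30°) = 541.8 · 0.75 = 406.4 W/m².

I ≈ 406 W/m²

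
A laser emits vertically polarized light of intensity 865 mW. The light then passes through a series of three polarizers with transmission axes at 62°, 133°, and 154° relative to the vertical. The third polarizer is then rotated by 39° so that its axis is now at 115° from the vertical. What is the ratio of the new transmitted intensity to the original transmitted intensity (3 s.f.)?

I_new/I_old ≈ 1.04

Before rotation:
By Malus's law, I₁ = I₀ cos²(62° − 0°) = I₀ cos²(62°) = 0.2204 I₀.
I₂ = I₁ cos²(133° − 62°) = 0.2204 I₀ · cos²(71°) = 0.02336 I₀.
I₃ = I₂ cos²(154° − 133°) = 0.02336 I₀ · cos²(21°) = 0.02036 I₀.
After rotation:
I₁ = I₀ cos²(62° − 0°) = I₀ cos²(62°) = 0.2204 I₀.
I₂ = I₁ cos²(133° − 62°) = 0.2204 I₀ · cos²(71°) = 0.02336 I₀.
I₃ = I₂ cos²(115° − 133°) = 0.02336 I₀ · cos²(18°) = 0.02113 I₀.
Ratio = 0.02113 / 0.02036 = 1.038.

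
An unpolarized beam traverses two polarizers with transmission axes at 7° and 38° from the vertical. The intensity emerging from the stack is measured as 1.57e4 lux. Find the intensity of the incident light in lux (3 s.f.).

Unpolarized light through the first polarizer → I₁ = ½ I₀, now polarized at 7°.
I₂ = I₁ cos²(38° − 7°) = 0.5 I₀ · cos²(31°) = 0.3674 I₀.
So 1.57e4 lux = 0.3674 I₀, giving I₀ = 1.57e4/0.3674 = 4.274e+04 lux.

I₀ ≈ 4.27e4 lux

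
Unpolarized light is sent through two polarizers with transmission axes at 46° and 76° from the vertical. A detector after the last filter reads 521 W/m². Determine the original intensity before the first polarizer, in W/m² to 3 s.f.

Unpolarized light through the first polarizer → I₁ = ½ I₀, now polarized at 46°.
I₂ = I₁ cos²(76° − 46°) = 0.5 I₀ · cos²(30°) = 0.375 I₀.
So 521 W/m² = 0.375 I₀, giving I₀ = 521/0.375 = 1389 W/m².

I₀ ≈ 1390 W/m²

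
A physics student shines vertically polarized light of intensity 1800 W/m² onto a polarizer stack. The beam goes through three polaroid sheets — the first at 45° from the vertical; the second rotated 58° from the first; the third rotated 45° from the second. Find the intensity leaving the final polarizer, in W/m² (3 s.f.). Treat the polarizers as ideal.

I ≈ 126 W/m²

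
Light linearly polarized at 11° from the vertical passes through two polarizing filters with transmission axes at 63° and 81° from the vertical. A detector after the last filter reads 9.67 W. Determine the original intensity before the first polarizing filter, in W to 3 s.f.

I₀ ≈ 28.2 W

I₁ = I₀ cos²(63° − 11°) = I₀ cos²(52°) = 0.379 I₀.
I₂ = I₁ cos²(81° − 63°) = 0.379 I₀ · cos²(18°) = 0.3428 I₀.
So 9.67 W = 0.3428 I₀, giving I₀ = 9.67/0.3428 = 28.21 W.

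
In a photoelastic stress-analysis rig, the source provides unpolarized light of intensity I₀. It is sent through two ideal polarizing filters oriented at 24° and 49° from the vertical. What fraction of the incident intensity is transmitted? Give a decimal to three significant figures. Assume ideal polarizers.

Unpolarized light through the first polarizer → I₁ = ½ I₀, now polarized at 24°.
I₂ = I₁ cos²(49° − 24°) = 0.5 I₀ · cos²(25°) = 0.4107 I₀.
Transmitted fraction = 0.4107.

≈ 0.411 I₀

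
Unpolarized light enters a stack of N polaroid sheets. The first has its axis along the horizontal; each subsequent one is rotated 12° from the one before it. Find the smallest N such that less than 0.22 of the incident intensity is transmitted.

First polarizer halves the unpolarized light: factor 1/2.
Each further stage multiplies by cos²(12°) = 0.9568.
After N polarizers: T = 0.5·0.9568^(N−1). Require T < 0.22 ⇒ N−1 > ln(0.22/0.5)/ln(0.9568) = 18.58, so N−1 ≥ 19 and N = 20.
Check: N=20 gives T = 0.2159 < 0.22; N=19 gives T = 0.2257.

N = 20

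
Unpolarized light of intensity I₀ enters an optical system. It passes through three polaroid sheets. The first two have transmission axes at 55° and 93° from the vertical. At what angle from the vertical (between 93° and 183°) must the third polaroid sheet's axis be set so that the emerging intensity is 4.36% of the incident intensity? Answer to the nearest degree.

Unpolarized light through the first polarizer → I₁ = ½ I₀, now polarized at 55°.
I₂ = I₁ cos²(93° − 55°) = 0.5 I₀ · cos²(38°) = 0.3105 I₀.
Need I₃/I₀ = 0.0436, so cos²(θ − 93°) = 0.0436 / 0.3105 = 0.1404.
θ − 93° = arccos(√0.1404) = 68.0°, giving θ ≈ 93 + 68.0 = 161.0°.

θ ≈ 161°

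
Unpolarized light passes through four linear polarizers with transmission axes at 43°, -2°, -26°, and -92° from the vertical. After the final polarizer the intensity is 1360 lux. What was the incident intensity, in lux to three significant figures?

I₀ ≈ 3.94e4 lux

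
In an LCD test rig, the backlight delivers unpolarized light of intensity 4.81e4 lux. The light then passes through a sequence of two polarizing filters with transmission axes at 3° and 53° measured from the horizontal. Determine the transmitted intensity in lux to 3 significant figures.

I ≈ 9940 lux

Unpolarized light through the first polarizer → I₁ = 4.81e4 lux/2 = 2.405e+04 lux, polarized at 3°.
I₂ = I₁ · cos²(50°) = 2.405e+04 · 0.4132 = 9937 lux.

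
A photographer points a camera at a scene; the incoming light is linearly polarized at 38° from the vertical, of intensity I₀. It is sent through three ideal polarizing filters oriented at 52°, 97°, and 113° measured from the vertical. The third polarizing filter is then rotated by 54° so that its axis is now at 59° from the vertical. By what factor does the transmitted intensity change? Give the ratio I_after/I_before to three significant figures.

I_new/I_old ≈ 0.672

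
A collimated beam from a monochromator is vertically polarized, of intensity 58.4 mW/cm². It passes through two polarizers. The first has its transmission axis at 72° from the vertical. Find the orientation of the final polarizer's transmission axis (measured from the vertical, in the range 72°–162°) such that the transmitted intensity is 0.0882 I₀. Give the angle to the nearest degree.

θ ≈ 88°

I₁ = I₀ cos²(72° − 0°) = I₀ cos²(72°) = 0.09549 I₀.
Need I₂/I₀ = 0.0882, so cos²(θ − 72°) = 0.0882 / 0.09549 = 0.9236.
θ − 72° = arccos(√0.9236) = 16.0°, giving θ ≈ 72 + 16.0 = 88.0°.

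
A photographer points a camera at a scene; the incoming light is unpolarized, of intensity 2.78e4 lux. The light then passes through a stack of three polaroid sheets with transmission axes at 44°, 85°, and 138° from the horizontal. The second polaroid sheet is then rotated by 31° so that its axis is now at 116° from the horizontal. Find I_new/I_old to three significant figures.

I_new/I_old ≈ 0.398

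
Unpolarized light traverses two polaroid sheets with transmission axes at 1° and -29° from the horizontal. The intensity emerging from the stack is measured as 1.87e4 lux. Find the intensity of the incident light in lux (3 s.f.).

I₀ ≈ 4.99e4 lux

Unpolarized light through the first polarizer → I₁ = ½ I₀, now polarized at 1°.
I₂ = I₁ cos²(-29° − 1°) = 0.5 I₀ · cos²(30°) = 0.375 I₀.
So 1.87e4 lux = 0.375 I₀, giving I₀ = 1.87e4/0.375 = 4.987e+04 lux.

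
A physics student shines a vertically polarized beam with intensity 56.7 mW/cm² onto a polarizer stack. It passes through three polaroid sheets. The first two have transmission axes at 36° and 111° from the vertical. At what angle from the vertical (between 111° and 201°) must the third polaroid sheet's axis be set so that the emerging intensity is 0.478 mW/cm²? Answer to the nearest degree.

θ ≈ 175°

I₁ = I₀ cos²(36° − 0°) = I₀ cos²(36°) = 0.6545 I₀.
I₂ = I₁ cos²(111° − 36°) = 0.6545 I₀ · cos²(75°) = 0.04384 I₀.
Target fraction: 0.478 / 56.7 mW/cm² = 0.00843 of I₀.
Need I₃/I₀ = 0.00843, so cos²(θ − 111°) = 0.00843 / 0.04384 = 0.1923.
θ − 111° = arccos(√0.1923) = 64.0°, giving θ ≈ 111 + 64.0 = 175.0°.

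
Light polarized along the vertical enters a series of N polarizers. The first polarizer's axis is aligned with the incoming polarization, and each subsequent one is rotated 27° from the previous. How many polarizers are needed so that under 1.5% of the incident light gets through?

N = 20

First polarizer is aligned with the polarization: full transmission.
Each further stage multiplies by cos²(27°) = 0.7939.
After N polarizers: T = 0.7939^(N−1). Require T < 0.015 ⇒ N−1 > ln(0.015)/ln(0.7939) = 18.20, so N−1 ≥ 19 and N = 20.
Check: N=20 gives T = 0.01246 < 0.015; N=19 gives T = 0.01569.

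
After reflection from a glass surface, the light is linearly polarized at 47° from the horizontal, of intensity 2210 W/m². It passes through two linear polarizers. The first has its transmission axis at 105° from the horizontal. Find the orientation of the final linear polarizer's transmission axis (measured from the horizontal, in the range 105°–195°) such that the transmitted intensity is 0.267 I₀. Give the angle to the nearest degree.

By Malus's law, I₁ = I₀ cos²(105° − 47°) = I₀ cos²(58°) = 0.2808 I₀.
Need I₂/I₀ = 0.267, so cos²(θ − 105°) = 0.267 / 0.2808 = 0.9508.
θ − 105° = arccos(√0.9508) = 12.8°, giving θ ≈ 105 + 12.8 = 117.8°.

θ ≈ 118°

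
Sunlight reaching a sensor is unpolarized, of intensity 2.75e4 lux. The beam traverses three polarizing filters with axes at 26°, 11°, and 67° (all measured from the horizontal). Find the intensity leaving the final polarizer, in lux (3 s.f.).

I ≈ 4010 lux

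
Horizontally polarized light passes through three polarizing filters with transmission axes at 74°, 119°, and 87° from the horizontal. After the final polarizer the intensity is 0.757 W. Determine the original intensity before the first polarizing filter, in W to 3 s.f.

I₀ ≈ 27.7 W

By Malus's law, I₁ = I₀ cos²(74° − 0°) = I₀ cos²(74°) = 0.07598 I₀.
I₂ = I₁ cos²(119° − 74°) = 0.07598 I₀ · cos²(45°) = 0.03799 I₀.
I₃ = I₂ cos²(87° − 119°) = 0.03799 I₀ · cos²(32°) = 0.02732 I₀.
So 0.757 W = 0.02732 I₀, giving I₀ = 0.757/0.02732 = 27.71 W.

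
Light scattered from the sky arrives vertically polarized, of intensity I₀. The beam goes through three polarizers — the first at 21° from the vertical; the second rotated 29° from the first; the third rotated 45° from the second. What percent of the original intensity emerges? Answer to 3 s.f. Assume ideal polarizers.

≈ 33.3%

By Malus's law, I₁ = I₀ cos²(21° − 0°) = I₀ cos²(21°) = 0.8716 I₀.
I₂ = I₁ cos²(29°) = 0.8716 · 0.765 I₀ = 0.6667 I₀.
I₃ = I₂ cos²(45°) = 0.6667 · 0.5 I₀ = 0.3334 I₀.
That is 33.34% of the incident intensity.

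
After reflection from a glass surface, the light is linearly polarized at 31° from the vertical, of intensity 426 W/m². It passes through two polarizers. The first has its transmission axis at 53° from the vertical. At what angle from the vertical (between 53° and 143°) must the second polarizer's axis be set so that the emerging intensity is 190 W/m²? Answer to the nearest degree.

I₁ = I₀ cos²(53° − 31°) = I₀ cos²(22°) = 0.8597 I₀.
Target fraction: 190 / 426 W/m² = 0.446 of I₀.
Need I₂/I₀ = 0.446, so cos²(θ − 53°) = 0.446 / 0.8597 = 0.5188.
θ − 53° = arccos(√0.5188) = 43.9°, giving θ ≈ 53 + 43.9 = 96.9°.

θ ≈ 97°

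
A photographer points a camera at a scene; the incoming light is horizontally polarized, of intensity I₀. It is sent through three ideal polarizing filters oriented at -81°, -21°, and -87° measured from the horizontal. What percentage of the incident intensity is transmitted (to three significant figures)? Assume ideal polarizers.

I₁ = I₀ cos²(-81° − 0°) = I₀ cos²(81°) = 0.02447 I₀.
I₂ = I₁ cos²(-21° + 81°) = 0.02447 I₀ · cos²(60°) = 0.006118 I₀.
I₃ = I₂ cos²(-87° + 21°) = 0.006118 I₀ · cos²(66°) = 0.001012 I₀.
That is 0.1012% of the incident intensity.

≈ 0.101%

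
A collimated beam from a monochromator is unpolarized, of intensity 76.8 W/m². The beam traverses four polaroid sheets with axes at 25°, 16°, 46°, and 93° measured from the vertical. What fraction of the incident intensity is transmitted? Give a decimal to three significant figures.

Unpolarized light through the first polarizer → I₁ = 76.8 W/m²/2 = 38.4 W/m², polarized at 25°.
I₂ = I₁ · cos²(9°) = 38.4 · 0.9755 = 37.46 W/m².
I₃ = I₂ · cos²(30°) = 37.46 · 0.75 = 28.1 W/m².
I₄ = I₃ · cos²(47°) = 28.1 · 0.4651 = 13.07 W/m².
Transmitted fraction = 0.1702.

I/I₀ ≈ 0.170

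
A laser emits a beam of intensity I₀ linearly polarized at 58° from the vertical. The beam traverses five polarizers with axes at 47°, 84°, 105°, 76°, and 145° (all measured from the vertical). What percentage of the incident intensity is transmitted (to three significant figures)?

By Malus's law, I₁ = I₀ cos²(47° − 58°) = I₀ cos²(11°) = 0.9636 I₀.
I₂ = I₁ cos²(84° − 47°) = 0.9636 I₀ · cos²(37°) = 0.6146 I₀.
I₃ = I₂ cos²(105° − 84°) = 0.6146 I₀ · cos²(21°) = 0.5357 I₀.
I₄ = I₃ cos²(76° − 105°) = 0.5357 I₀ · cos²(29°) = 0.4098 I₀.
I₅ = I₄ cos²(145° − 76°) = 0.4098 I₀ · cos²(69°) = 0.05262 I₀.
That is 5.262% of the incident intensity.

≈ 5.26%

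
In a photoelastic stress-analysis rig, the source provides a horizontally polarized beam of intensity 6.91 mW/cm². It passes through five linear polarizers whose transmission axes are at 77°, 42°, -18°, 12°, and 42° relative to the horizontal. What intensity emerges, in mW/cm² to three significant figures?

By Malus's law, I₁ = 6.91 mW/cm² · cos²(77°) = 0.3497 mW/cm².
I₂ = I₁ · cos²(35°) = 0.3497 · 0.671 = 0.2346 mW/cm².
I₃ = I₂ · cos²(60°) = 0.2346 · 0.25 = 0.05866 mW/cm².
I₄ = I₃ · cos²(30°) = 0.05866 · 0.75 = 0.04399 mW/cm².
I₅ = I₄ · cos²(30°) = 0.04399 · 0.75 = 0.03299 mW/cm².

I ≈ 0.0330 mW/cm²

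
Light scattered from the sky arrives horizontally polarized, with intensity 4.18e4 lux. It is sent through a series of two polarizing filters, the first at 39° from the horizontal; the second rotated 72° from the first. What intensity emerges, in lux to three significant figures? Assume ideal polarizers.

I₁ = 4.18e4 lux · cos²(39°) = 2.525e+04 lux.
I₂ = I₁ · cos²(72°) = 2.525e+04 · 0.09549 = 2411 lux.

I ≈ 2410 lux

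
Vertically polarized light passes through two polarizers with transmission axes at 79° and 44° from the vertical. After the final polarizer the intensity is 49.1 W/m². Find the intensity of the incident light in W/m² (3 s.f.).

I₁ = I₀ cos²(79° − 0°) = I₀ cos²(79°) = 0.03641 I₀.
I₂ = I₁ cos²(44° − 79°) = 0.03641 I₀ · cos²(35°) = 0.02443 I₀.
So 49.1 W/m² = 0.02443 I₀, giving I₀ = 49.1/0.02443 = 2010 W/m².

I₀ ≈ 2010 W/m²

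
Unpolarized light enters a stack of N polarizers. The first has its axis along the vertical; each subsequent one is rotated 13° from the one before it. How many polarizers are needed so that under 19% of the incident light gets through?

N = 20

First polarizer halves the unpolarized light: factor 1/2.
Each further stage multiplies by cos²(13°) = 0.9494.
After N polarizers: T = 0.5·0.9494^(N−1). Require T < 0.19 ⇒ N−1 > ln(0.19/0.5)/ln(0.9494) = 18.63, so N−1 ≥ 19 and N = 20.
Check: N=20 gives T = 0.1864 < 0.19; N=19 gives T = 0.1964.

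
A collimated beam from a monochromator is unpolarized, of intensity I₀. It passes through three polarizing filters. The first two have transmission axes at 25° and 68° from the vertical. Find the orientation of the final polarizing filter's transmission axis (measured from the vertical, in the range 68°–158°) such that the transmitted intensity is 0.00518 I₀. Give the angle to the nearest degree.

Unpolarized light through the first polarizer → I₁ = ½ I₀, now polarized at 25°.
I₂ = I₁ cos²(68° − 25°) = 0.5 I₀ · cos²(43°) = 0.2674 I₀.
Need I₃/I₀ = 0.00518, so cos²(θ − 68°) = 0.00518 / 0.2674 = 0.01937.
θ − 68° = arccos(√0.01937) = 82.0°, giving θ ≈ 68 + 82.0 = 150.0°.

θ ≈ 150°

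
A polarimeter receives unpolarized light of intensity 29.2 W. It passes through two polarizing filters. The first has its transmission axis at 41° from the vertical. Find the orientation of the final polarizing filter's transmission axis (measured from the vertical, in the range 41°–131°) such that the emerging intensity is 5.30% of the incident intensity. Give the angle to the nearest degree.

Unpolarized light through the first polarizer → I₁ = ½ I₀, now polarized at 41°.
Need I₂/I₀ = 0.053, so cos²(θ − 41°) = 0.053 / 0.5 = 0.106.
θ − 41° = arccos(√0.106) = 71.0°, giving θ ≈ 41 + 71.0 = 112.0°.

θ ≈ 112°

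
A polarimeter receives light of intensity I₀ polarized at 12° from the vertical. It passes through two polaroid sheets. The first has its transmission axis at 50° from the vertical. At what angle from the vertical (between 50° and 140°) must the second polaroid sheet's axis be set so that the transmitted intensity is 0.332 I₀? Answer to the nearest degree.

θ ≈ 93°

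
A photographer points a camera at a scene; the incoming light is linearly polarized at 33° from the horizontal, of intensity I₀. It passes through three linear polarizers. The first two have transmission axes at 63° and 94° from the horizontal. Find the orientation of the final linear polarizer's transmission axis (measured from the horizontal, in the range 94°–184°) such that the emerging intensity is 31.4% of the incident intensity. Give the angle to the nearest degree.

I₁ = I₀ cos²(63° − 33°) = I₀ cos²(30°) = 0.75 I₀.
I₂ = I₁ cos²(94° − 63°) = 0.75 I₀ · cos²(31°) = 0.5511 I₀.
Need I₃/I₀ = 0.314, so cos²(θ − 94°) = 0.314 / 0.5511 = 0.5698.
θ − 94° = arccos(√0.5698) = 41.0°, giving θ ≈ 94 + 41.0 = 135.0°.

θ ≈ 135°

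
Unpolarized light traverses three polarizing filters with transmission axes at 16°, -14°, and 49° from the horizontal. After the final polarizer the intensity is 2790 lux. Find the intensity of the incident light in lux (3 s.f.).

Unpolarized light through the first polarizer → I₁ = ½ I₀, now polarized at 16°.
I₂ = I₁ cos²(-14° − 16°) = 0.5 I₀ · cos²(30°) = 0.375 I₀.
I₃ = I₂ cos²(49° + 14°) = 0.375 I₀ · cos²(63°) = 0.07729 I₀.
So 2790 lux = 0.07729 I₀, giving I₀ = 2790/0.07729 = 3.61e+04 lux.

I₀ ≈ 3.61e4 lux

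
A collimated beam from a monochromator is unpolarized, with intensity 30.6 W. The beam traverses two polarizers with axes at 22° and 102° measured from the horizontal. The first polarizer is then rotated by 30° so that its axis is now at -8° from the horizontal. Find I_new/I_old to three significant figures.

Before rotation:
Unpolarized light through the first polarizer → I₁ = ½ I₀, now polarized at 22°.
I₂ = I₁ cos²(102° − 22°) = 0.5 I₀ · cos²(80°) = 0.01508 I₀.
After rotation:
Unpolarized light through the first polarizer → I₁ = ½ I₀, now polarized at -8°.
Angle between axes 1 and 2: 70°. I₂ = 0.5 I₀ · cos²(70°) = 0.05849 I₀.
Ratio = 0.05849 / 0.01508 = 3.879.

I_new/I_old ≈ 3.88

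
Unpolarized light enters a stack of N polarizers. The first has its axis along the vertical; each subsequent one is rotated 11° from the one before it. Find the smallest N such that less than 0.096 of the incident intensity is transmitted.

First polarizer halves the unpolarized light: factor 1/2.
Each further stage multiplies by cos²(11°) = 0.9636.
After N polarizers: T = 0.5·0.9636^(N−1). Require T < 0.096 ⇒ N−1 > ln(0.096/0.5)/ln(0.9636) = 44.50, so N−1 ≥ 45 and N = 46.
Check: N=46 gives T = 0.09422 < 0.096; N=45 gives T = 0.09778.

N = 46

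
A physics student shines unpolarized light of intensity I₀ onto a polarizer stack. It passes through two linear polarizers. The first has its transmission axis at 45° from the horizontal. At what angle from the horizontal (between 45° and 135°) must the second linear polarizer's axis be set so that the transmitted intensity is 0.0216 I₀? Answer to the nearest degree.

θ ≈ 123°

Unpolarized light through the first polarizer → I₁ = ½ I₀, now polarized at 45°.
Need I₂/I₀ = 0.0216, so cos²(θ − 45°) = 0.0216 / 0.5 = 0.0432.
θ − 45° = arccos(√0.0432) = 78.0°, giving θ ≈ 45 + 78.0 = 123.0°.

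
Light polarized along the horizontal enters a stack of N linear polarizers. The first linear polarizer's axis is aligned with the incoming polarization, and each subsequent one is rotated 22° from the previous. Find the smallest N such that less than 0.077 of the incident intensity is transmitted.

First polarizer is aligned with the polarization: full transmission.
Each further stage multiplies by cos²(22°) = 0.8597.
After N polarizers: T = 0.8597^(N−1). Require T < 0.077 ⇒ N−1 > ln(0.077)/ln(0.8597) = 16.96, so N−1 ≥ 17 and N = 18.
Check: N=18 gives T = 0.0765 < 0.077; N=17 gives T = 0.08898.

N = 18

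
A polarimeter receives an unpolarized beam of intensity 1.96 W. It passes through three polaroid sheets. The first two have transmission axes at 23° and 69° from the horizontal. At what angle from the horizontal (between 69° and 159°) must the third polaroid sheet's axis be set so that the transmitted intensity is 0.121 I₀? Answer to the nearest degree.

Unpolarized light through the first polarizer → I₁ = ½ I₀, now polarized at 23°.
I₂ = I₁ cos²(69° − 23°) = 0.5 I₀ · cos²(46°) = 0.2413 I₀.
Need I₃/I₀ = 0.121, so cos²(θ − 69°) = 0.121 / 0.2413 = 0.5015.
θ − 69° = arccos(√0.5015) = 44.9°, giving θ ≈ 69 + 44.9 = 113.9°.

θ ≈ 114°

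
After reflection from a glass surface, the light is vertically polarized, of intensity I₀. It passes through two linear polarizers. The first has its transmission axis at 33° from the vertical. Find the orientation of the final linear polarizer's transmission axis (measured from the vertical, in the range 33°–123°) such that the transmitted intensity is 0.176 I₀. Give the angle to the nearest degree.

I₁ = I₀ cos²(33° − 0°) = I₀ cos²(33°) = 0.7034 I₀.
Need I₂/I₀ = 0.176, so cos²(θ − 33°) = 0.176 / 0.7034 = 0.2502.
θ − 33° = arccos(√0.2502) = 60.0°, giving θ ≈ 33 + 60.0 = 93.0°.

θ ≈ 93°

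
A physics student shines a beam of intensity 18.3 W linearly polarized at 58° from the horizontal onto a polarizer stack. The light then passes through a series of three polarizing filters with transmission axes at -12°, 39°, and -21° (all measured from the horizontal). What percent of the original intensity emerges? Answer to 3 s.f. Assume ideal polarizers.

≈ 1.16%

I₁ = 18.3 W · cos²(70°) = 2.141 W.
I₂ = I₁ · cos²(51°) = 2.141 · 0.396 = 0.8478 W.
I₃ = I₂ · cos²(60°) = 0.8478 · 0.25 = 0.212 W.
That is 1.158% of the incident intensity.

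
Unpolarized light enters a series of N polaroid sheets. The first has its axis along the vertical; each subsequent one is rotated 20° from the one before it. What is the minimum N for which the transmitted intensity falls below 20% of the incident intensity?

First polarizer halves the unpolarized light: factor 1/2.
Each further stage multiplies by cos²(20°) = 0.883.
After N polarizers: T = 0.5·0.883^(N−1). Require T < 0.20 ⇒ N−1 > ln(0.20/0.5)/ln(0.883) = 7.37, so N−1 ≥ 8 and N = 9.
Check: N=9 gives T = 0.1848 < 0.20; N=8 gives T = 0.2093.

N = 9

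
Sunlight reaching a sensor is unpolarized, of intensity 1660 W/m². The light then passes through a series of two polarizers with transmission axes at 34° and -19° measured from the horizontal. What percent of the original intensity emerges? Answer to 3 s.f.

Unpolarized light through the first polarizer → I₁ = 1660 W/m²/2 = 830 W/m², polarized at 34°.
I₂ = I₁ · cos²(53°) = 830 · 0.3622 = 300.6 W/m².
That is 18.11% of the incident intensity.

≈ 18.1%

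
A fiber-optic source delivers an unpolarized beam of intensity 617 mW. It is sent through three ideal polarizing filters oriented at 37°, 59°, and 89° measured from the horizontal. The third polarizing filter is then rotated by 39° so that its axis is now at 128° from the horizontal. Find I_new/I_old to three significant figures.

I_new/I_old ≈ 0.171

Before rotation:
Unpolarized light through the first polarizer → I₁ = ½ I₀, now polarized at 37°.
I₂ = I₁ cos²(59° − 37°) = 0.5 I₀ · cos²(22°) = 0.4298 I₀.
I₃ = I₂ cos²(89° − 59°) = 0.4298 I₀ · cos²(30°) = 0.3224 I₀.
After rotation:
Unpolarized light through the first polarizer → I₁ = ½ I₀, now polarized at 37°.
I₂ = I₁ cos²(59° − 37°) = 0.5 I₀ · cos²(22°) = 0.4298 I₀.
I₃ = I₂ cos²(128° − 59°) = 0.4298 I₀ · cos²(69°) = 0.0552 I₀.
Ratio = 0.0552 / 0.3224 = 0.1712.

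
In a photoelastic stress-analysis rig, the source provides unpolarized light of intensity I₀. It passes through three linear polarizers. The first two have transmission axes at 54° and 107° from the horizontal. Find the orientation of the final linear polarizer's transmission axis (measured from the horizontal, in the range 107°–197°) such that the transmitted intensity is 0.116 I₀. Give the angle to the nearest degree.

Unpolarized light through the first polarizer → I₁ = ½ I₀, now polarized at 54°.
I₂ = I₁ cos²(107° − 54°) = 0.5 I₀ · cos²(53°) = 0.1811 I₀.
Need I₃/I₀ = 0.116, so cos²(θ − 107°) = 0.116 / 0.1811 = 0.6406.
θ − 107° = arccos(√0.6406) = 36.8°, giving θ ≈ 107 + 36.8 = 143.8°.

θ ≈ 144°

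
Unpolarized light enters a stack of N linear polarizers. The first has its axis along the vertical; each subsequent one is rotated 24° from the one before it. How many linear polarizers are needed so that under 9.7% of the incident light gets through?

First polarizer halves the unpolarized light: factor 1/2.
Each further stage multiplies by cos²(24°) = 0.8346.
After N polarizers: T = 0.5·0.8346^(N−1). Require T < 0.097 ⇒ N−1 > ln(0.097/0.5)/ln(0.8346) = 9.07, so N−1 ≥ 10 and N = 11.
Check: N=11 gives T = 0.08195 < 0.097; N=10 gives T = 0.0982.

N = 11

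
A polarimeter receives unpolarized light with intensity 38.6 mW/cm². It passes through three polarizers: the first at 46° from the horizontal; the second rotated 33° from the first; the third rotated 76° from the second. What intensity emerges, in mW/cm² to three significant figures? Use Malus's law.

I ≈ 0.794 mW/cm²

Unpolarized light through the first polarizer → I₁ = 38.6 mW/cm²/2 = 19.3 mW/cm², polarized at 46°.
I₂ = I₁ · cos²(33°) = 19.3 · 0.7034 = 13.58 mW/cm².
I₃ = I₂ · cos²(76°) = 13.58 · 0.05853 = 0.7945 mW/cm².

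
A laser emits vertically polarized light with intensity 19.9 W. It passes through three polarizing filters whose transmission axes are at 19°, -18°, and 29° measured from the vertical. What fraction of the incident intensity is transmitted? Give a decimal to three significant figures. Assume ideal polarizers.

I/I₀ ≈ 0.265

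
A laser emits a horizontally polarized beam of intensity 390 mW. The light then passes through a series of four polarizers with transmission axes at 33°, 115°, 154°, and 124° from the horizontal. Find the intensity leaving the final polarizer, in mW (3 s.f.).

I ≈ 2.41 mW

I₁ = 390 mW · cos²(33°) = 274.3 mW.
I₂ = I₁ · cos²(82°) = 274.3 · 0.01937 = 5.313 mW.
I₃ = I₂ · cos²(39°) = 5.313 · 0.604 = 3.209 mW.
I₄ = I₃ · cos²(30°) = 3.209 · 0.75 = 2.407 mW.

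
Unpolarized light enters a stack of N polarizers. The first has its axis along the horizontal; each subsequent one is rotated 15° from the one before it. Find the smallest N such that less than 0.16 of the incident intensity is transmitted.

N = 18

First polarizer halves the unpolarized light: factor 1/2.
Each further stage multiplies by cos²(15°) = 0.933.
After N polarizers: T = 0.5·0.933^(N−1). Require T < 0.16 ⇒ N−1 > ln(0.16/0.5)/ln(0.933) = 16.43, so N−1 ≥ 17 and N = 18.
Check: N=18 gives T = 0.1538 < 0.16; N=17 gives T = 0.1649.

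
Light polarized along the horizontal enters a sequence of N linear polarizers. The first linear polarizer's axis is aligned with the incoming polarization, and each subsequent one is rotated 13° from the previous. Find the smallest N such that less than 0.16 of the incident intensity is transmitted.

N = 37

First polarizer is aligned with the polarization: full transmission.
Each further stage multiplies by cos²(13°) = 0.9494.
After N polarizers: T = 0.9494^(N−1). Require T < 0.16 ⇒ N−1 > ln(0.16)/ln(0.9494) = 35.29, so N−1 ≥ 36 and N = 37.
Check: N=37 gives T = 0.1542 < 0.16; N=36 gives T = 0.1624.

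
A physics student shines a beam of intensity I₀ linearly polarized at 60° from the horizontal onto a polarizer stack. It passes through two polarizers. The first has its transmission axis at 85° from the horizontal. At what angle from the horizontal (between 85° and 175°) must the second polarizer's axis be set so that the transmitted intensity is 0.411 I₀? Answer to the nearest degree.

θ ≈ 130°

I₁ = I₀ cos²(85° − 60°) = I₀ cos²(25°) = 0.8214 I₀.
Need I₂/I₀ = 0.411, so cos²(θ − 85°) = 0.411 / 0.8214 = 0.5004.
θ − 85° = arccos(√0.5004) = 45.0°, giving θ ≈ 85 + 45.0 = 130.0°.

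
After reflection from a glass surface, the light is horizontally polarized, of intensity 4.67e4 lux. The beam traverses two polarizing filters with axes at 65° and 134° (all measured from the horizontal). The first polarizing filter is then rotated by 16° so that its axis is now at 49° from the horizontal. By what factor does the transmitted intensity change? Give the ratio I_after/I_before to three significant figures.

I_new/I_old ≈ 0.143

Before rotation:
By Malus's law, I₁ = I₀ cos²(65° − 0°) = I₀ cos²(65°) = 0.1786 I₀.
I₂ = I₁ cos²(134° − 65°) = 0.1786 I₀ · cos²(69°) = 0.02294 I₀.
After rotation:
I₁ = I₀ cos²(49° − 0°) = I₀ cos²(49°) = 0.4304 I₀.
I₂ = I₁ cos²(134° − 49°) = 0.4304 I₀ · cos²(85°) = 0.003269 I₀.
Ratio = 0.003269 / 0.02294 = 0.1425.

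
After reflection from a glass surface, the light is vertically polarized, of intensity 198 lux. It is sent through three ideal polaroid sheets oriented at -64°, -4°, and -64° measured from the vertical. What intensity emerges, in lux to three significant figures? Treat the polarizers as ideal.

I ≈ 2.38 lux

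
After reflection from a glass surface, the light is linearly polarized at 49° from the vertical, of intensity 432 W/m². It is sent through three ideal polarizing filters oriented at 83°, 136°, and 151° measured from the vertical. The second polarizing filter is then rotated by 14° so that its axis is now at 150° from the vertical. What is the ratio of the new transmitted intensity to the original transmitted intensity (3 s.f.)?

Before rotation:
I₁ = I₀ cos²(83° − 49°) = I₀ cos²(34°) = 0.6873 I₀.
I₂ = I₁ cos²(136° − 83°) = 0.6873 I₀ · cos²(53°) = 0.2489 I₀.
I₃ = I₂ cos²(151° − 136°) = 0.2489 I₀ · cos²(15°) = 0.2323 I₀.
After rotation:
I₁ = I₀ cos²(83° − 49°) = I₀ cos²(34°) = 0.6873 I₀.
I₂ = I₁ cos²(150° − 83°) = 0.6873 I₀ · cos²(67°) = 0.1049 I₀.
I₃ = I₂ cos²(151° − 150°) = 0.1049 I₀ · cos²(1°) = 0.1049 I₀.
Ratio = 0.1049 / 0.2323 = 0.4517.

I_new/I_old ≈ 0.452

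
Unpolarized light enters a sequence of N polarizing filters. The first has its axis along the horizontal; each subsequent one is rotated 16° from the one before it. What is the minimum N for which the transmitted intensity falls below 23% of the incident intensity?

N = 11

First polarizer halves the unpolarized light: factor 1/2.
Each further stage multiplies by cos²(16°) = 0.924.
After N polarizers: T = 0.5·0.924^(N−1). Require T < 0.23 ⇒ N−1 > ln(0.23/0.5)/ln(0.924) = 9.83, so N−1 ≥ 10 and N = 11.
Check: N=11 gives T = 0.2269 < 0.23; N=10 gives T = 0.2455.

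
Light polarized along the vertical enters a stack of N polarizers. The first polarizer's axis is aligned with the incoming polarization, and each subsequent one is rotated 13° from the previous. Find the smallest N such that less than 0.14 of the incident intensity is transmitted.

N = 39

First polarizer is aligned with the polarization: full transmission.
Each further stage multiplies by cos²(13°) = 0.9494.
After N polarizers: T = 0.9494^(N−1). Require T < 0.14 ⇒ N−1 > ln(0.14)/ln(0.9494) = 37.86, so N−1 ≥ 38 and N = 39.
Check: N=39 gives T = 0.139 < 0.14; N=38 gives T = 0.1464.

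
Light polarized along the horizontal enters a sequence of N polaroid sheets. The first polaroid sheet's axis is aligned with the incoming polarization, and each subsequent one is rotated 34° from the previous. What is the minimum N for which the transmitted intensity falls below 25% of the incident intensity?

N = 5

First polarizer is aligned with the polarization: full transmission.
Each further stage multiplies by cos²(34°) = 0.6873.
After N polarizers: T = 0.6873^(N−1). Require T < 0.25 ⇒ N−1 > ln(0.25)/ln(0.6873) = 3.70, so N−1 ≥ 4 and N = 5.
Check: N=5 gives T = 0.2231 < 0.25; N=4 gives T = 0.3247.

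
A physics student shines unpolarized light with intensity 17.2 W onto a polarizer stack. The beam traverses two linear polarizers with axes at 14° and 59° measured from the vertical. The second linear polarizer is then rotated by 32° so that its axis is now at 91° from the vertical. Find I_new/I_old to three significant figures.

I_new/I_old ≈ 0.101

Before rotation:
Unpolarized light through the first polarizer → I₁ = ½ I₀, now polarized at 14°.
I₂ = I₁ cos²(59° − 14°) = 0.5 I₀ · cos²(45°) = 0.25 I₀.
After rotation:
Unpolarized light through the first polarizer → I₁ = ½ I₀, now polarized at 14°.
I₂ = I₁ cos²(91° − 14°) = 0.5 I₀ · cos²(77°) = 0.0253 I₀.
Ratio = 0.0253 / 0.25 = 0.1012.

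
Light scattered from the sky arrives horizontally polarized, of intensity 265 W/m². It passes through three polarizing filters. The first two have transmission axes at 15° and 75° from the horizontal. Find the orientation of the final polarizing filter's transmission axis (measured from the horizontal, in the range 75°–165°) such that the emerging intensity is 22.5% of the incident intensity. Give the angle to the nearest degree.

θ ≈ 86°

By Malus's law, I₁ = I₀ cos²(15° − 0°) = I₀ cos²(15°) = 0.933 I₀.
I₂ = I₁ cos²(75° − 15°) = 0.933 I₀ · cos²(60°) = 0.2333 I₀.
Need I₃/I₀ = 0.225, so cos²(θ − 75°) = 0.225 / 0.2333 = 0.9646.
θ − 75° = arccos(√0.9646) = 10.8°, giving θ ≈ 75 + 10.8 = 85.8°.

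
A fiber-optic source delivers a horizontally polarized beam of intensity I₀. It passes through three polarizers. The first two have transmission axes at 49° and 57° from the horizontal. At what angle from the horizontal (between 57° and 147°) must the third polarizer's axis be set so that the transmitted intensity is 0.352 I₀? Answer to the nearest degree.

I₁ = I₀ cos²(49° − 0°) = I₀ cos²(49°) = 0.4304 I₀.
I₂ = I₁ cos²(57° − 49°) = 0.4304 I₀ · cos²(8°) = 0.4221 I₀.
Need I₃/I₀ = 0.352, so cos²(θ − 57°) = 0.352 / 0.4221 = 0.834.
θ − 57° = arccos(√0.834) = 24.0°, giving θ ≈ 57 + 24.0 = 81.0°.

θ ≈ 81°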